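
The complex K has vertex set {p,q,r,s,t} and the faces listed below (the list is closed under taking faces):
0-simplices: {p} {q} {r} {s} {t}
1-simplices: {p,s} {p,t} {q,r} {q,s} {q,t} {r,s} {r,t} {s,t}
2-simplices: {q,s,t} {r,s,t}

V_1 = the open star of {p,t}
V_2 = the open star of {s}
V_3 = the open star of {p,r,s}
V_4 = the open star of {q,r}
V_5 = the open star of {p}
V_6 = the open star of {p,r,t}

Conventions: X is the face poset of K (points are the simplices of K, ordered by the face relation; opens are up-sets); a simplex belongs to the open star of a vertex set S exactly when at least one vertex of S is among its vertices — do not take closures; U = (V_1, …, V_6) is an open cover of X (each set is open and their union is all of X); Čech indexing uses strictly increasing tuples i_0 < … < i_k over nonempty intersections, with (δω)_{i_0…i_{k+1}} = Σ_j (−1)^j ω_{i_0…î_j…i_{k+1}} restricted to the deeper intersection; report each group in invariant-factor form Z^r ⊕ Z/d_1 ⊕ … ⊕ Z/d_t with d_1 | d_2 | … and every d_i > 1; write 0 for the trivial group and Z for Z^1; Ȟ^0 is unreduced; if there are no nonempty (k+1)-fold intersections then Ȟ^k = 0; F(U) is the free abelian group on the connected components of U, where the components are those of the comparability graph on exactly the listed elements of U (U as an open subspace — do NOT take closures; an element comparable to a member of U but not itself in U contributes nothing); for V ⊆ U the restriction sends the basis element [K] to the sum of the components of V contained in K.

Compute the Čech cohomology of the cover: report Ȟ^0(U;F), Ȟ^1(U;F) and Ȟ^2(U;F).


Ȟ^0 ≅ Z, Ȟ^1 ≅ Z^2 and Ȟ^2 ≅ 0

nonempty intersections:
  V1={{p},{t},{p,s},{p,t},{q,t},{r,t},{s,t},{q,s,t},{r,s,t}} V2={{s},{p,s},{q,s},{r,s},{s,t},{q,s,t},{r,s,t}} V3={{p},{r},{s},{p,s},{p,t},{q,r},{q,s},{r,s},{r,t},{s,t},{q,s,t},{r,s,t}} V4={{q},{r},{q,r},{q,s},{q,t},{r,s},{r,t},{q,s,t},{r,s,t}} V5={{p},{p,s},{p,t}} V6={{p},{r},{t},{p,s},{p,t},{q,r},{q,t},{r,s},{r,t},{s,t},{q,s,t},{r,s,t}}
  V12={{p,s},{s,t},{q,s,t},{r,s,t}} V13={{p},{p,s},{p,t},{r,t},{s,t},{q,s,t},{r,s,t}} V14={{q,t},{r,t},{q,s,t},{r,s,t}} V15={{p},{p,s},{p,t}} V16={{p},{t},{p,s},{p,t},{q,t},{r,t},{s,t},{q,s,t},{r,s,t}} V23={{s},{p,s},{q,s},{r,s},{s,t},{q,s,t},{r,s,t}} V24={{q,s},{r,s},{q,s,t},{r,s,t}} V25={{p,s}} V26={{p,s},{r,s},{s,t},{q,s,t},{r,s,t}} V34={{r},{q,r},{q,s},{r,s},{r,t},{q,s,t},{r,s,t}} V35={{p},{p,s},{p,t}} V36={{p},{r},{p,s},{p,t},{q,r},{r,s},{r,t},{s,t},{q,s,t},{r,s,t}} V46={{r},{q,r},{q,t},{r,s},{r,t},{q,s,t},{r,s,t}} V56={{p},{p,s},{p,t}}
  V123={{p,s},{s,t},{q,s,t},{r,s,t}} V124={{q,s,t},{r,s,t}} V125={{p,s}} V126={{p,s},{s,t},{q,s,t},{r,s,t}} V134={{r,t},{q,s,t},{r,s,t}} V135={{p},{p,s},{p,t}} V136={{p},{p,s},{p,t},{r,t},{s,t},{q,s,t},{r,s,t}} V146={{q,t},{r,t},{q,s,t},{r,s,t}} V156={{p},{p,s},{p,t}} V234={{q,s},{r,s},{q,s,t},{r,s,t}} V235={{p,s}} V236={{p,s},{r,s},{s,t},{q,s,t},{r,s,t}} V246={{r,s},{q,s,t},{r,s,t}} V256={{p,s}} V346={{r},{q,r},{r,s},{r,t},{q,s,t},{r,s,t}} V356={{p},{p,s},{p,t}}
  V1234={{q,s,t},{r,s,t}} V1235={{p,s}} V1236={{p,s},{s,t},{q,s,t},{r,s,t}} V1246={{q,s,t},{r,s,t}} V1256={{p,s}} V1346={{r,t},{q,s,t},{r,s,t}} V1356={{p},{p,s},{p,t}} V2346={{r,s},{q,s,t},{r,s,t}} V2356={{p,s}}
  V12346={{q,s,t},{r,s,t}} V12356={{p,s}}
components per intersection:
  V1: {{p},{t},{p,s},{p,t},{q,t},{r,t},{s,t},{q,s,t},{r,s,t}}
  V2: {{s},{p,s},{q,s},{r,s},{s,t},{q,s,t},{r,s,t}}
  V3: {{p},{r},{s},{p,s},{p,t},{q,r},{q,s},{r,s},{r,t},{s,t},{q,s,t},{r,s,t}}
  V4: {{q},{r},{q,r},{q,s},{q,t},{r,s},{r,t},{q,s,t},{r,s,t}}
  V5: {{p},{p,s},{p,t}}
  V6: {{p},{r},{t},{p,s},{p,t},{q,r},{q,t},{r,s},{r,t},{s,t},{q,s,t},{r,s,t}}
  V12: {{p,s}} {{s,t},{q,s,t},{r,s,t}}
  V13: {{p},{p,s},{p,t}} {{r,t},{s,t},{q,s,t},{r,s,t}}
  V14: {{q,t},{q,s,t}} {{r,t},{r,s,t}}
  V15: {{p},{p,s},{p,t}}
  V16: {{p},{t},{p,s},{p,t},{q,t},{r,t},{s,t},{q,s,t},{r,s,t}}
  V23: {{s},{p,s},{q,s},{r,s},{s,t},{q,s,t},{r,s,t}}
  V24: {{q,s},{q,s,t}} {{r,s},{r,s,t}}
  V25: {{p,s}}
  V26: {{p,s}} {{r,s},{s,t},{q,s,t},{r,s,t}}
  V34: {{r},{q,r},{r,s},{r,t},{r,s,t}} {{q,s},{q,s,t}}
  V35: {{p},{p,s},{p,t}}
  V36: {{p},{p,s},{p,t}} {{r},{q,r},{r,s},{r,t},{s,t},{q,s,t},{r,s,t}}
  V46: {{r},{q,r},{r,s},{r,t},{r,s,t}} {{q,t},{q,s,t}}
  V56: {{p},{p,s},{p,t}}
  V123: {{p,s}} {{s,t},{q,s,t},{r,s,t}}
  V124: {{q,s,t}} {{r,s,t}}
  V125: {{p,s}}
  V126: {{p,s}} {{s,t},{q,s,t},{r,s,t}}
  V134: {{r,t},{r,s,t}} {{q,s,t}}
  V135: {{p},{p,s},{p,t}}
  V136: {{p},{p,s},{p,t}} {{r,t},{s,t},{q,s,t},{r,s,t}}
  V146: {{q,t},{q,s,t}} {{r,t},{r,s,t}}
  V156: {{p},{p,s},{p,t}}
  V234: {{q,s},{q,s,t}} {{r,s},{r,s,t}}
  V235: {{p,s}}
  V236: {{p,s}} {{r,s},{s,t},{q,s,t},{r,s,t}}
  V246: {{r,s},{r,s,t}} {{q,s,t}}
  V256: {{p,s}}
  V346: {{r},{q,r},{r,s},{r,t},{r,s,t}} {{q,s,t}}
  V356: {{p},{p,s},{p,t}}
  V1234: {{q,s,t}} {{r,s,t}}
  V1235: {{p,s}}
  V1236: {{p,s}} {{s,t},{q,s,t},{r,s,t}}
  V1246: {{q,s,t}} {{r,s,t}}
  V1256: {{p,s}}
  V1346: {{r,t},{r,s,t}} {{q,s,t}}
  V1356: {{p},{p,s},{p,t}}
  V2346: {{r,s},{r,s,t}} {{q,s,t}}
  V2356: {{p,s}}
  V12346: {{q,s,t}} {{r,s,t}}
  V12356: {{p,s}}
C dims 6,22,26,14; δ0: rk 5, SNF 1^5; δ1: rk 15, SNF 1^15; δ2: rk 11, SNF 1^11
Ȟ^0: (6−5)−0=1 ⇒ Z
Ȟ^1: (22−15)−5=2 ⇒ Z^2
Ȟ^2: (26−11)−15=0 ⇒ 0


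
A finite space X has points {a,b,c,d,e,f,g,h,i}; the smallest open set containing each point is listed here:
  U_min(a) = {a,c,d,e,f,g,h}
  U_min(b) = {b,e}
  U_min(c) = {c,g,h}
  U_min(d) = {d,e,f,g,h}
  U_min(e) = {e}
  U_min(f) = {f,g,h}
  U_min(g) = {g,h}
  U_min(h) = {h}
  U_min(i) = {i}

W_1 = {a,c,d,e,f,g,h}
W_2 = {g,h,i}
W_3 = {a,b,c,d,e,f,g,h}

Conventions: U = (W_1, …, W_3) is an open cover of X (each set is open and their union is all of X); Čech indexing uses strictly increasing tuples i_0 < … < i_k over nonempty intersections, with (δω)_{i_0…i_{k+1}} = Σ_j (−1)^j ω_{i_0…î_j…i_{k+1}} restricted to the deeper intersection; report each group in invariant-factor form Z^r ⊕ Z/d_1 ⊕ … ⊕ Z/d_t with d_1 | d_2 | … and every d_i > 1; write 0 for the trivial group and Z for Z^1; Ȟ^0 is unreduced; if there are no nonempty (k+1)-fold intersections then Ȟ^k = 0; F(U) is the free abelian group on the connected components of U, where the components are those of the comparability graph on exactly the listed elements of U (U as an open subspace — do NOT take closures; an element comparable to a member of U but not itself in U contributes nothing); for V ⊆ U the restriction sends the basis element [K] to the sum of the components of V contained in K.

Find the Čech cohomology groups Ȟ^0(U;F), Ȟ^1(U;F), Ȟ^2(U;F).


Ȟ^0 ≅ Z^2,  Ȟ^1 ≅ 0,  Ȟ^2 ≅ 0

cover nerve:
  W12={g,h} W13={a,c,d,e,f,g,h} W23={g,h}
  W123={g,h}
components per intersection:
  W1: {a,c,d,e,f,g,h}
  W2: {g,h} {i}
  W3: {a,b,c,d,e,f,g,h}
  W12: {g,h}
  W13: {a,c,d,e,f,g,h}
  W23: {g,h}
  W123: {g,h}
C dims 4,3,1; δ0: rk 2, SNF 1^2; δ1: rk 1, SNF 1^1
Ȟ^0: (4−2)−0=2 ⇒ Z^2
Ȟ^1: (3−1)−2=0 ⇒ 0
Ȟ^2: (1−0)−1=0 ⇒ 0


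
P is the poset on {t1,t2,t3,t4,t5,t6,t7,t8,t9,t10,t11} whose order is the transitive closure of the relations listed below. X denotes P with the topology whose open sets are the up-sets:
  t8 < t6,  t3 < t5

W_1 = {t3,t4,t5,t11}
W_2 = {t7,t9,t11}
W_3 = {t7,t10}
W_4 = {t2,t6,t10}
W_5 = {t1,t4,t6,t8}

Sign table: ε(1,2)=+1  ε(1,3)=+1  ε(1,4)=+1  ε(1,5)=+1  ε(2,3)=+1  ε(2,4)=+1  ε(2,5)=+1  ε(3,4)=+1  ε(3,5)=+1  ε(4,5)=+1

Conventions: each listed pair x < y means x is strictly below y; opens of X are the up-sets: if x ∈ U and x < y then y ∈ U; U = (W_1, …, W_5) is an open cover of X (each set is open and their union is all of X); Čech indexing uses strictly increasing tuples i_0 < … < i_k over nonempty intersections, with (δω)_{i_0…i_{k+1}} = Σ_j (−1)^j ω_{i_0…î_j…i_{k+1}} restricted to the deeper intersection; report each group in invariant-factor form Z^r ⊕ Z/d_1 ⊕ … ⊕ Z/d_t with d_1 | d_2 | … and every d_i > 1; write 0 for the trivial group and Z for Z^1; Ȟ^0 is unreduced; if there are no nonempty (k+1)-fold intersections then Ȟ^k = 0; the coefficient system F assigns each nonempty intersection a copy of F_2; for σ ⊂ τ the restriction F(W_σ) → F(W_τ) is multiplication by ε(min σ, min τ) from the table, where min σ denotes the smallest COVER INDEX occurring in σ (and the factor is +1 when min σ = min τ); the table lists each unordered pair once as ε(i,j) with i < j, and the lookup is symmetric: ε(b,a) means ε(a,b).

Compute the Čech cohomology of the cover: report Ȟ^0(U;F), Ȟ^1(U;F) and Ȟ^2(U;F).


nerve of the cover:
  W12={t11} W15={t4} W23={t7} W34={t10} W45={t6}
C dims 5,5; δ0: rk_F2 4
Ȟ^0 = (5 − 4) − 0 = 1, so Ȟ^0 ≅ Z/2
Ȟ^1 = (5 − 0) − 4 = 1, so Ȟ^1 ≅ Z/2
Ȟ^2 = (0 − 0) − 0 = 0, so Ȟ^2 ≅ 0

Ȟ^0 ≅ Z/2, Ȟ^1 ≅ Z/2, Ȟ^2 ≅ 0


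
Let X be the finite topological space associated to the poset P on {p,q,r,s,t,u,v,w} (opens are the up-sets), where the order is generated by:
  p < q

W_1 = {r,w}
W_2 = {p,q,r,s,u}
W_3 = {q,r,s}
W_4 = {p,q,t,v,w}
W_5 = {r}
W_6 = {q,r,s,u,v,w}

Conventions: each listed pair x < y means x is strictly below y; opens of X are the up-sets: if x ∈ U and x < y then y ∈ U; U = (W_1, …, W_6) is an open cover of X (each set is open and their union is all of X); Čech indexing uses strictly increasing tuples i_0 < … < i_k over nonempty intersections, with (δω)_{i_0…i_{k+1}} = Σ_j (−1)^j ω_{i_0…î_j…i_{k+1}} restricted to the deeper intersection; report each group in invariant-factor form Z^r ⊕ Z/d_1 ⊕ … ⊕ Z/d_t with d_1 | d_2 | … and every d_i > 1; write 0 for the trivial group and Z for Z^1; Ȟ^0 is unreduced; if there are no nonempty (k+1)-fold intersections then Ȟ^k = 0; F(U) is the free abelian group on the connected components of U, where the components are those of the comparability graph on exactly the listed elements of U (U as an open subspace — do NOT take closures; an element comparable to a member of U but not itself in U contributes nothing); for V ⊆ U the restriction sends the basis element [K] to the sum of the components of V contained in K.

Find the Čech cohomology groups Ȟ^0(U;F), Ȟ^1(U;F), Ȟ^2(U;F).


nerve simplices:
  W12={r} W13={r} W14={w} W15={r} W16={r,w} W23={q,r,s} W24={p,q} W25={r} W26={q,r,s,u} W34={q} W35={r} W36={q,r,s} W46={q,v,w} W56={r}
  W123={r} W125={r} W126={r} W135={r} W136={r} W146={w} W156={r} W234={q} W235={r} W236={q,r,s} W246={q} W256={r} W346={q} W356={r}
  W1235={r} W1236={r} W1256={r} W1356={r} W2346={q} W2356={r}
  W12356={r}
components per intersection:
  W1: {r} {w}
  W2: {p,q} {r} {s} {u}
  W3: {q} {r} {s}
  W4: {p,q} {t} {v} {w}
  W5: {r}
  W6: {q} {r} {s} {u} {v} {w}
  W12: {r}
  W13: {r}
  W14: {w}
  W15: {r}
  W16: {r} {w}
  W23: {q} {r} {s}
  W24: {p,q}
  W25: {r}
  W26: {q} {r} {s} {u}
  W34: {q}
  W35: {r}
  W36: {q} {r} {s}
  W46: {q} {v} {w}
  W56: {r}
  W123: {r}
  W125: {r}
  W126: {r}
  W135: {r}
  W136: {r}
  W146: {w}
  W156: {r}
  W234: {q}
  W235: {r}
  W236: {q} {r} {s}
  W246: {q}
  W256: {r}
  W346: {q}
  W356: {r}
  W1235: {r}
  W1236: {r}
  W1256: {r}
  W1356: {r}
  W2346: {q}
  W2356: {r}
  W12356: {r}
C dims 20,24,16,6; δ0: rk 13, SNF 1^13; δ1: rk 11, SNF 1^11; δ2: rk 5, SNF 1^5
degree 0: 20−13−0 = 7 → Ȟ^0 ≅ Z^7
degree 1: 24−11−13 = 0 → Ȟ^1 ≅ 0
degree 2: 16−5−11 = 0 → Ȟ^2 ≅ 0

Ȟ^0 ≅ Z^7, Ȟ^1 ≅ 0 and Ȟ^2 ≅ 0


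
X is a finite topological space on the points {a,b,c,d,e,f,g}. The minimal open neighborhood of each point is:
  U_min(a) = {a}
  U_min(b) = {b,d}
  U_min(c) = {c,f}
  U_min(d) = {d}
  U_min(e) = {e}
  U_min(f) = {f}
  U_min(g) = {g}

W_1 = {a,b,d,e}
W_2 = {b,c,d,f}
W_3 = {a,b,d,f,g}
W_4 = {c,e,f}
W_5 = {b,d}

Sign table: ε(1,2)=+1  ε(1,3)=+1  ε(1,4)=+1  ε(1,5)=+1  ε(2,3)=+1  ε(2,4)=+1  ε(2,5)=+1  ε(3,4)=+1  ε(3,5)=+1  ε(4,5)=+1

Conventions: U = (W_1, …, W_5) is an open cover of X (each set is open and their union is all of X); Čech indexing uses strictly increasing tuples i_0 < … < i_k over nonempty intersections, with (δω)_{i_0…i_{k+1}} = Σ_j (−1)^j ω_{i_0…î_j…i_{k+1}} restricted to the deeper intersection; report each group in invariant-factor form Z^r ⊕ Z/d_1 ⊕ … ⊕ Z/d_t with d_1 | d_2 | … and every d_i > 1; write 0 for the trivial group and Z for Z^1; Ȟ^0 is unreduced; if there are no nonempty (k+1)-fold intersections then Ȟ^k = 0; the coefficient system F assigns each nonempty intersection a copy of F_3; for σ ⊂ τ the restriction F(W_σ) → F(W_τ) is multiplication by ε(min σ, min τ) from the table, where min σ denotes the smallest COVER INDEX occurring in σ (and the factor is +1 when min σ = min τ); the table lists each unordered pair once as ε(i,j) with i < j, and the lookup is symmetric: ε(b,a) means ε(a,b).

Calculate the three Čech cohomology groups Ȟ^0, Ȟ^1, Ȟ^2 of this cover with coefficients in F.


nonempty overlaps:
  W12={b,d} W13={a,b,d} W14={e} W15={b,d} W23={b,d,f} W24={c,f} W25={b,d} W34={f} W35={b,d}
  W123={b,d} W125={b,d} W135={b,d} W234={f} W235={b,d}
  W1235={b,d}
C dims 5,9,5,1; δ0: rk_F3 4; δ1: rk_F3 4; δ2: rk_F3 1
degree 0: 5−4−0 = 1 → Ȟ^0 ≅ Z/3
degree 1: 9−4−4 = 1 → Ȟ^1 ≅ Z/3
degree 2: 5−1−4 = 0 → Ȟ^2 ≅ 0

Ȟ^0 ≅ Z/3; Ȟ^1 ≅ Z/3; Ȟ^2 ≅ 0


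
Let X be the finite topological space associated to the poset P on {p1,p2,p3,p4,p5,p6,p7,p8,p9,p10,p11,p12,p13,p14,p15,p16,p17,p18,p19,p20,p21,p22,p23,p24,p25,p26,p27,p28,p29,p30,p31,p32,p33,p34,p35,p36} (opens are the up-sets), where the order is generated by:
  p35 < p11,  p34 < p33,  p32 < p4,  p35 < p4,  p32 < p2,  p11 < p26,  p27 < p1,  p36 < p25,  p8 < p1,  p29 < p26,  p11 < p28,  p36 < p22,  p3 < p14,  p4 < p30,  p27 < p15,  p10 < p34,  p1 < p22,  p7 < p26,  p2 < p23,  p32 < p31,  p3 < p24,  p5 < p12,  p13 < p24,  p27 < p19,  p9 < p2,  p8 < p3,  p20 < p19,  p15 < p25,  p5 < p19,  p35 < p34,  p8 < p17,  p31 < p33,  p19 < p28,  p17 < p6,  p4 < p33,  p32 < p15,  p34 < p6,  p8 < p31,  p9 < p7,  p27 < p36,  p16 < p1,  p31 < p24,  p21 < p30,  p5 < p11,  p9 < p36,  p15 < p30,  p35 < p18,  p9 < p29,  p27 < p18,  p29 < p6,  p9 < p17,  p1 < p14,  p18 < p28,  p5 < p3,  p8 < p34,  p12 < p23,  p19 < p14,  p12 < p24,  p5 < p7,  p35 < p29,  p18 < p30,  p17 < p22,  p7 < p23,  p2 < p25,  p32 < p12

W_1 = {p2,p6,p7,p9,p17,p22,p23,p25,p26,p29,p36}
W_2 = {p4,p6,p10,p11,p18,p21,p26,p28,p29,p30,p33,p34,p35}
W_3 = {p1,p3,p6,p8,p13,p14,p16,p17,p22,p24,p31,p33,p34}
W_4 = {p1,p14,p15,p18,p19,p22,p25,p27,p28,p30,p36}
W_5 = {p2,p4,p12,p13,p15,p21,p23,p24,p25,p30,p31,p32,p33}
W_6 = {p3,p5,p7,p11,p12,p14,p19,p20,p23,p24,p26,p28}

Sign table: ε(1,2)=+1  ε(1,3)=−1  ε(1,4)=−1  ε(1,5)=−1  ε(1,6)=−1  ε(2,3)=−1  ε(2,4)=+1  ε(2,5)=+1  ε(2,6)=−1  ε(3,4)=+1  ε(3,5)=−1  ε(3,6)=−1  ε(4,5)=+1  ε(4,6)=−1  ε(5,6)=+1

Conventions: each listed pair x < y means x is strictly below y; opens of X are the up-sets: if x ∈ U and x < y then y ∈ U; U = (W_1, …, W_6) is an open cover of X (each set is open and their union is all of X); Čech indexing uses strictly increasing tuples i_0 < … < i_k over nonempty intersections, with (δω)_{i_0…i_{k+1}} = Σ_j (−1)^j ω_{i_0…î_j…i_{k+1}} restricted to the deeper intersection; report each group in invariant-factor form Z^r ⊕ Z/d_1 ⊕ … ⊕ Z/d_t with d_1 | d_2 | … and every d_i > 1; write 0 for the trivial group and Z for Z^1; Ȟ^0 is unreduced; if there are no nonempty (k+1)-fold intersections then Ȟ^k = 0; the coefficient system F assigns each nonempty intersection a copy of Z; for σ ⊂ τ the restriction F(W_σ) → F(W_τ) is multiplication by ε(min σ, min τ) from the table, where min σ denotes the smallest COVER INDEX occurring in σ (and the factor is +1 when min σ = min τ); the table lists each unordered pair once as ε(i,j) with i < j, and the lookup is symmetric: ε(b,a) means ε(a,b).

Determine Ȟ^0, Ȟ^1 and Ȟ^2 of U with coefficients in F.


cover nerve:
  W12={p6,p26,p29} W13={p6,p17,p22} W14={p22,p25,p36} W15={p2,p23,p25} W16={p7,p23,p26} W23={p6,p33,p34} W24={p18,p28,p30} W25={p4,p21,p30,p33} W26={p11,p26,p28} W34={p1,p14,p22} W35={p13,p24,p31,p33} W36={p3,p14,p24} W45={p15,p25,p30} W46={p14,p19,p28} W56={p12,p23,p24}
  W123={p6} W126={p26} W134={p22} W145={p25} W156={p23} W235={p33} W245={p30} W246={p28} W346={p14} W356={p24}
C dims 6,15,10; δ0: rk 6, SNF 1^5·2; δ1: rk 9, SNF 1^9
Ȟ^0: (6−6)−0=0 ⇒ 0
Ȟ^1: (15−9)−6=0 plus torsion [2] ⇒ Z/2
Ȟ^2: (10−0)−9=1 ⇒ Z

Ȟ^0 ≅ 0,  Ȟ^1 ≅ Z/2,  Ȟ^2 ≅ Z


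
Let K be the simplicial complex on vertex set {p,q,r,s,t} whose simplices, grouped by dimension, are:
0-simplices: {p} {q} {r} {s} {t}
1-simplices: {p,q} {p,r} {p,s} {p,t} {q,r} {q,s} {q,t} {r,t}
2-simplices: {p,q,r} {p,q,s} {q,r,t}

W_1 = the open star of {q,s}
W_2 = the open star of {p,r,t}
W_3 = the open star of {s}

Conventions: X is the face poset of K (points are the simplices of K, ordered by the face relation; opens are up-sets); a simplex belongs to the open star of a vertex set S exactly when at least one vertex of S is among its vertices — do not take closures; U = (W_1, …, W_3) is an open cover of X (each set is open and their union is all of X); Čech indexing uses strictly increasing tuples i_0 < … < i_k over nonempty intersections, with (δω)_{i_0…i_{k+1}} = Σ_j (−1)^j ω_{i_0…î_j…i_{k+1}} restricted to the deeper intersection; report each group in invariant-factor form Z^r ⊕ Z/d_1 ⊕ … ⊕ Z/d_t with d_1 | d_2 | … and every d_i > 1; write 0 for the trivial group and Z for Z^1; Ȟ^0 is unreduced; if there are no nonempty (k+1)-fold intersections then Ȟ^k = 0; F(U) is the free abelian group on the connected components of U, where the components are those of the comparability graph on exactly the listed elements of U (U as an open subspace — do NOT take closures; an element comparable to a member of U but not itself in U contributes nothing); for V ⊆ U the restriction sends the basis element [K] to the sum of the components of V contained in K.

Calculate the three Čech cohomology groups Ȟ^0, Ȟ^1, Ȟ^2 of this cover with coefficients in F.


Ȟ^0(U;F) ≅ Z, Ȟ^1(U;F) ≅ 0, Ȟ^2(U;F) ≅ 0

nerve simplices:
  W1={{q},{s},{p,q},{p,s},{q,r},{q,s},{q,t},{p,q,r},{p,q,s},{q,r,t}} W2={{p},{r},{t},{p,q},{p,r},{p,s},{p,t},{q,r},{q,t},{r,t},{p,q,r},{p,q,s},{q,r,t}} W3={{s},{p,s},{q,s},{p,q,s}}
  W12={{p,q},{p,s},{q,r},{q,t},{p,q,r},{p,q,s},{q,r,t}} W13={{s},{p,s},{q,s},{p,q,s}} W23={{p,s},{p,q,s}}
  W123={{p,s},{p,q,s}}
components per intersection:
  W1: {{q},{s},{p,q},{p,s},{q,r},{q,s},{q,t},{p,q,r},{p,q,s},{q,r,t}}
  W2: {{p},{r},{t},{p,q},{p,r},{p,s},{p,t},{q,r},{q,t},{r,t},{p,q,r},{p,q,s},{q,r,t}}
  W3: {{s},{p,s},{q,s},{p,q,s}}
  W12: {{p,q},{p,s},{q,r},{q,t},{p,q,r},{p,q,s},{q,r,t}}
  W13: {{s},{p,s},{q,s},{p,q,s}}
  W23: {{p,s},{p,q,s}}
  W123: {{p,s},{p,q,s}}
C dims 3,3,1; δ0: rk 2, SNF 1^2; δ1: rk 1, SNF 1^1
degree 0: 3−2−0 = 1 → Ȟ^0 ≅ Z
degree 1: 3−1−2 = 0 → Ȟ^1 ≅ 0
degree 2: 1−0−1 = 0 → Ȟ^2 ≅ 0


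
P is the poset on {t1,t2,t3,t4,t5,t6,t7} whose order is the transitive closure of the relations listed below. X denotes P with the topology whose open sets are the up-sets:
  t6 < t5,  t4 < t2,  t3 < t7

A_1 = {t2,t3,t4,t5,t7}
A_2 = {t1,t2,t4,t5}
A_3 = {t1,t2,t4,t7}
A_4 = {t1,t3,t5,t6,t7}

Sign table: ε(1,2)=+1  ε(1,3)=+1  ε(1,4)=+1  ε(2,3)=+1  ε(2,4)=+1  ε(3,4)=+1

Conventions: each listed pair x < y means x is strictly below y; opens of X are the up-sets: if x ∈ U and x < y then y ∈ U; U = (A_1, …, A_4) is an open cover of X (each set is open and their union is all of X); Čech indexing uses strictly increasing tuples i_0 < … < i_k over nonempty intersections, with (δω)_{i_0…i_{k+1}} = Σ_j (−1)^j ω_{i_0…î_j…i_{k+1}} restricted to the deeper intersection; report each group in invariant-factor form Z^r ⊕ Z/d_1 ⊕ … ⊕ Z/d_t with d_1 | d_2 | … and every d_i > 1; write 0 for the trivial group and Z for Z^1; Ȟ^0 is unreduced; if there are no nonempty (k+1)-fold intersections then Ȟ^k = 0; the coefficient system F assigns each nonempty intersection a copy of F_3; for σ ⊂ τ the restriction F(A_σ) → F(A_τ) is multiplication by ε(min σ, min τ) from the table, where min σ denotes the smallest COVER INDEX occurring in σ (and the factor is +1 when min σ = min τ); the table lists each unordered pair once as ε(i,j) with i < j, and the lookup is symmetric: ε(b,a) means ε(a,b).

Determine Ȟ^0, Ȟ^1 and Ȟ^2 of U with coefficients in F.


Ȟ^0 ≅ Z/3, Ȟ^1 ≅ 0, Ȟ^2 ≅ Z/3

cover nerve:
  A12={t2,t4,t5} A13={t2,t4,t7} A14={t3,t5,t7} A23={t1,t2,t4} A24={t1,t5} A34={t1,t7}
  A123={t2,t4} A124={t5} A134={t7} A234={t1}
C dims 4,6,4; δ0: rk_F3 3; δ1: rk_F3 3
Ȟ^0: (4−3)−0=1 ⇒ Z/3
Ȟ^1: (6−3)−3=0 ⇒ 0
Ȟ^2: (4−0)−3=1 ⇒ Z/3


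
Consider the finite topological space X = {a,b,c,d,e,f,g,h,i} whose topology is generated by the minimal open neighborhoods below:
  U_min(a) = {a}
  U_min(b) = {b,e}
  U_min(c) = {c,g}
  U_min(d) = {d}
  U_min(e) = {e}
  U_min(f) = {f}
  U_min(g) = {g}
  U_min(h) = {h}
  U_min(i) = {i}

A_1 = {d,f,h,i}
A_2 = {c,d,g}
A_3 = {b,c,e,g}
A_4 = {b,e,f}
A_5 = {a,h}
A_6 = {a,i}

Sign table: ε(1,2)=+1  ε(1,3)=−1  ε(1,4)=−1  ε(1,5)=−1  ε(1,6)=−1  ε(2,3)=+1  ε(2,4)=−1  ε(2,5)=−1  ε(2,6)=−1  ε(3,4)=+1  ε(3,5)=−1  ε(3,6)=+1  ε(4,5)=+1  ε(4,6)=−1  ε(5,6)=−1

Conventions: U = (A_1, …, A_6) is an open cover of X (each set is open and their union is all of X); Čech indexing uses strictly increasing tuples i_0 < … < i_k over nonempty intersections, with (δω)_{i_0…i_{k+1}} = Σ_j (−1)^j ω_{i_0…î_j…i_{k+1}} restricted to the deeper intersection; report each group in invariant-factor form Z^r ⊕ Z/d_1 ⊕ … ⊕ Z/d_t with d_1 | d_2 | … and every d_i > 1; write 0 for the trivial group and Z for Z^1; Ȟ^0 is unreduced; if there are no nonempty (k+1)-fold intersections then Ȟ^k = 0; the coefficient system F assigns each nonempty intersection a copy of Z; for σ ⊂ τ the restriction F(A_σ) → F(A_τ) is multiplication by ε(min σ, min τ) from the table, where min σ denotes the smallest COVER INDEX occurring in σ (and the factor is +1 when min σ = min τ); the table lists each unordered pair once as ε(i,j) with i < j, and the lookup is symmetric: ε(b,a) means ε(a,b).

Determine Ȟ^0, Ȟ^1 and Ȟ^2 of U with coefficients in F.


nerve of the cover:
  A12={d} A14={f} A15={h} A16={i} A23={c,g} A34={b,e} A56={a}
C dims 6,7; δ0: rk 6, SNF 1^5·2
Ȟ^0 = (6 − 6) − 0 = 0, so Ȟ^0 ≅ 0
Ȟ^1 = (7 − 0) − 6 = 1 plus torsion [2], so Ȟ^1 ≅ Z ⊕ Z/2
Ȟ^2 = (0 − 0) − 0 = 0, so Ȟ^2 ≅ 0

Ȟ^0 = 0,  Ȟ^1 = Z ⊕ Z/2,  Ȟ^2 = 0


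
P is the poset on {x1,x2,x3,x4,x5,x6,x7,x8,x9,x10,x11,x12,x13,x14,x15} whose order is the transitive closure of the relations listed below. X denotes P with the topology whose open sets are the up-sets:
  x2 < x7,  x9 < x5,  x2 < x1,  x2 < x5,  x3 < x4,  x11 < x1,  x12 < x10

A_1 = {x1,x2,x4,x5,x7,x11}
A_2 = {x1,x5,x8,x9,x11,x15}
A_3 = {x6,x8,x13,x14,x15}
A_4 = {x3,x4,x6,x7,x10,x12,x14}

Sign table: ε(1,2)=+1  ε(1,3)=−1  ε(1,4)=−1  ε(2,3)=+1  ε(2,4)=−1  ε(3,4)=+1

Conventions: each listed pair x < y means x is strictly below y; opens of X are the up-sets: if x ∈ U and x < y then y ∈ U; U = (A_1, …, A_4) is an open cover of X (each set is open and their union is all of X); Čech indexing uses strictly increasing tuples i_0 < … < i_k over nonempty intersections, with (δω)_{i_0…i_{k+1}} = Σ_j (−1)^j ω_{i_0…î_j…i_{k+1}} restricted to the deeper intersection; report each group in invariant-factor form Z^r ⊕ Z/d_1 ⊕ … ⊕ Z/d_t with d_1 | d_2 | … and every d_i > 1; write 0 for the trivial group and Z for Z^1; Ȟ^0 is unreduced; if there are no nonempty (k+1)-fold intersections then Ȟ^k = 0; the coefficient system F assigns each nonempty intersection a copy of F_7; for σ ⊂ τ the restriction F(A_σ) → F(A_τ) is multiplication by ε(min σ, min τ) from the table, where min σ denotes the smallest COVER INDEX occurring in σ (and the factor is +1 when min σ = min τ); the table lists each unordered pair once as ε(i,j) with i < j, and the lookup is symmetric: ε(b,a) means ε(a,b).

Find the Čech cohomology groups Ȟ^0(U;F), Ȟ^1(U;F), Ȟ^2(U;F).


nonempty intersections:
  A12={x1,x5,x11} A14={x4,x7} A23={x8,x15} A34={x6,x14}
C dims 4,4; δ0: rk_F7 4
Ȟ^0: (4−4)−0=0 ⇒ 0
Ȟ^1: (4−0)−4=0 ⇒ 0
Ȟ^2: (0−0)−0=0 ⇒ 0

Ȟ^0(U;F) ≅ 0; Ȟ^1(U;F) ≅ 0; Ȟ^2(U;F) ≅ 0


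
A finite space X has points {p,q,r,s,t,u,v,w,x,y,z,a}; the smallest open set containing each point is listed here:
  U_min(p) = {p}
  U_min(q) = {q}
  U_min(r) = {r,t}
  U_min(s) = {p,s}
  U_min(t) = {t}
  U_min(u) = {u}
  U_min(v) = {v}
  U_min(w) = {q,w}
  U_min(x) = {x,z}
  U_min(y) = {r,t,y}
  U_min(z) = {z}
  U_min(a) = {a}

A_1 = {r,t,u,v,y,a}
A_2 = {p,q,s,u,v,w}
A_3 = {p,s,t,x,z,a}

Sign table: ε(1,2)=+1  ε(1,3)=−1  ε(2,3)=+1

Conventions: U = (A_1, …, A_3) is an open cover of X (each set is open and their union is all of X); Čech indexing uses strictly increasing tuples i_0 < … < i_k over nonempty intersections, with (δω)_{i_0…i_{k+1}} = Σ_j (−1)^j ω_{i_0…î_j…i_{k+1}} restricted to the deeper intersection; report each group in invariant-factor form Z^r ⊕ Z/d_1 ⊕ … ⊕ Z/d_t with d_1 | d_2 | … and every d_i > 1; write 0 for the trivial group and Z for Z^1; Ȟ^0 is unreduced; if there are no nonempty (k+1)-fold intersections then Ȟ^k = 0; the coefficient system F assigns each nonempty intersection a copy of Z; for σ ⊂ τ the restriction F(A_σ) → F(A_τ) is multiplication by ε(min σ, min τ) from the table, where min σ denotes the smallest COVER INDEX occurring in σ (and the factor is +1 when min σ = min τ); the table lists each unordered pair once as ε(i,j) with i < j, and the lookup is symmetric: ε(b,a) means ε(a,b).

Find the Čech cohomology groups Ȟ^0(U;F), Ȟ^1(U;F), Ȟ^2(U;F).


Ȟ^0 ≅ 0; Ȟ^1 ≅ Z/2; Ȟ^2 ≅ 0

nonempty intersections:
  A12={u,v} A13={t,a} A23={p,s}
C dims 3,3; δ0: rk 3, SNF 1^2·2
Ȟ^0: (3−3)−0=0 ⇒ 0
Ȟ^1: (3−0)−3=0 plus torsion [2] ⇒ Z/2
Ȟ^2: (0−0)−0=0 ⇒ 0


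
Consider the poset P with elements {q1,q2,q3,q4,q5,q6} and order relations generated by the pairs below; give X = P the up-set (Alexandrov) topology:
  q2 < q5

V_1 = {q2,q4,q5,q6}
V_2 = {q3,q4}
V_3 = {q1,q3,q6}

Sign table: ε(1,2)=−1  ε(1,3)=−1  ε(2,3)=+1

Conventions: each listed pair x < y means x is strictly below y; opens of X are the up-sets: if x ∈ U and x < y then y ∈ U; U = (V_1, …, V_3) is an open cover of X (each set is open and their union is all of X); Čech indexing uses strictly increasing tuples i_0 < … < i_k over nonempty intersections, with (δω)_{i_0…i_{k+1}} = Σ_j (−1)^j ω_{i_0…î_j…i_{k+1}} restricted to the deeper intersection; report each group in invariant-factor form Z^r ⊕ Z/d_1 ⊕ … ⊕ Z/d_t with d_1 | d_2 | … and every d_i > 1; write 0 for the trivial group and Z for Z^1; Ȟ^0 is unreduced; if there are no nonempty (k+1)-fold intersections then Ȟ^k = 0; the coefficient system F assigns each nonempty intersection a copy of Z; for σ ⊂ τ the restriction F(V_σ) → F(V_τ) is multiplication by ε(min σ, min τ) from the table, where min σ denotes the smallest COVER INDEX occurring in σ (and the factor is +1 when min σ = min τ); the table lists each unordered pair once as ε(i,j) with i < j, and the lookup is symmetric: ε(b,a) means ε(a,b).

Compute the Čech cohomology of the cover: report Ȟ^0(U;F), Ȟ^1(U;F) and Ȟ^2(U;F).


Ȟ^0 ≅ Z, Ȟ^1 ≅ Z and Ȟ^2 ≅ 0

intersection data:
  V12={q4} V13={q6} V23={q3}
C dims 3,3; δ0: rk 2, SNF 1^2
Ȟ^0 = (3 − 2) − 0 = 1, so Ȟ^0 ≅ Z
Ȟ^1 = (3 − 0) − 2 = 1, so Ȟ^1 ≅ Z
Ȟ^2 = (0 − 0) − 0 = 0, so Ȟ^2 ≅ 0


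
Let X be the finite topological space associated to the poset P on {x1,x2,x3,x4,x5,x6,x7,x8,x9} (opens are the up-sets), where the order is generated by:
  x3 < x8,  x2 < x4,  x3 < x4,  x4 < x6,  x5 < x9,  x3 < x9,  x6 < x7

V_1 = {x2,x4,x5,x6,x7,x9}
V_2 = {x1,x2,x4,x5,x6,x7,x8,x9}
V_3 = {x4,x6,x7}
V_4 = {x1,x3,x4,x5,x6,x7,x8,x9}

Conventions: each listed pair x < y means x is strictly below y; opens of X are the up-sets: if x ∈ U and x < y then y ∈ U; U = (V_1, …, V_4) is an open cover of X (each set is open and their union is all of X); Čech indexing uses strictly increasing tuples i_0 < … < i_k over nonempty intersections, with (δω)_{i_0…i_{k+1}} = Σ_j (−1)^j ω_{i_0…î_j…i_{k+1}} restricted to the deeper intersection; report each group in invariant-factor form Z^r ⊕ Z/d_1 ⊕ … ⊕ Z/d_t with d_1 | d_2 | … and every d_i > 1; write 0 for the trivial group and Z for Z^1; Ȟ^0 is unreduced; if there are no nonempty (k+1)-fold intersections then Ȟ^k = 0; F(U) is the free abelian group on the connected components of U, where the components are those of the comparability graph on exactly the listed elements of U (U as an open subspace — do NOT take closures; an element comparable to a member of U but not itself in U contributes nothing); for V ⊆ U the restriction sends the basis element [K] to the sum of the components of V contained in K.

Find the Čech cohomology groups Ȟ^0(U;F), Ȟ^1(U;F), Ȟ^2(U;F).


nonempty overlaps:
  V12={x2,x4,x5,x6,x7,x9} V13={x4,x6,x7} V14={x4,x5,x6,x7,x9} V23={x4,x6,x7} V24={x1,x4,x5,x6,x7,x8,x9} V34={x4,x6,x7}
  V123={x4,x6,x7} V124={x4,x5,x6,x7,x9} V134={x4,x6,x7} V234={x4,x6,x7}
  V1234={x4,x6,x7}
components per intersection:
  V1: {x2,x4,x6,x7} {x5,x9}
  V2: {x1} {x2,x4,x6,x7} {x5,x9} {x8}
  V3: {x4,x6,x7}
  V4: {x1} {x3,x4,x5,x6,x7,x8,x9}
  V12: {x2,x4,x6,x7} {x5,x9}
  V13: {x4,x6,x7}
  V14: {x4,x6,x7} {x5,x9}
  V23: {x4,x6,x7}
  V24: {x1} {x4,x6,x7} {x5,x9} {x8}
  V34: {x4,x6,x7}
  V123: {x4,x6,x7}
  V124: {x4,x6,x7} {x5,x9}
  V134: {x4,x6,x7}
  V234: {x4,x6,x7}
  V1234: {x4,x6,x7}
C dims 9,11,5,1; δ0: rk 7, SNF 1^7; δ1: rk 4, SNF 1^4; δ2: rk 1, SNF 1^1
degree 0: 9−7−0 = 2 → Ȟ^0 ≅ Z^2
degree 1: 11−4−7 = 0 → Ȟ^1 ≅ 0
degree 2: 5−1−4 = 0 → Ȟ^2 ≅ 0

Ȟ^0(U;F) ≅ Z^2; Ȟ^1(U;F) ≅ 0; Ȟ^2(U;F) ≅ 0


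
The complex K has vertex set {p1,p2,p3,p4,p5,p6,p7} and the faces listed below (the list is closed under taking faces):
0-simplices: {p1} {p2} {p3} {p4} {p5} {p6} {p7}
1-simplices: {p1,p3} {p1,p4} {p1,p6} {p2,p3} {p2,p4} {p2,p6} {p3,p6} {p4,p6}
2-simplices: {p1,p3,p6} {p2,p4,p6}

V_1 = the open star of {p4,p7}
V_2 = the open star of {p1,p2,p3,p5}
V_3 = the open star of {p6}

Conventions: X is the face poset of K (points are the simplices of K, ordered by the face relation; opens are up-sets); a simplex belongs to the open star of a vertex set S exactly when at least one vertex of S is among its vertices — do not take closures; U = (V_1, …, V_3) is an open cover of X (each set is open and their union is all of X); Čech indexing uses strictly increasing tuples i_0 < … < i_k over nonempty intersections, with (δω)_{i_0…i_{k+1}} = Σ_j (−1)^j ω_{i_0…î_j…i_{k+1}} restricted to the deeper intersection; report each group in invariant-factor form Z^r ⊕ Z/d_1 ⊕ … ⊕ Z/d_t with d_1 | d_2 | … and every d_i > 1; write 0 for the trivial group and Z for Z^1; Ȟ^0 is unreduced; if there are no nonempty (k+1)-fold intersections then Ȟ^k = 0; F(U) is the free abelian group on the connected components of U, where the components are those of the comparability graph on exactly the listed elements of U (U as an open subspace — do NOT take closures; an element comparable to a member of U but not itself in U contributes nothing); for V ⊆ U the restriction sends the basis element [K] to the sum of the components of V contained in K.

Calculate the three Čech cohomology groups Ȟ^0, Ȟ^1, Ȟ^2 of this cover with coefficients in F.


intersection data:
  V1={{p4},{p7},{p1,p4},{p2,p4},{p4,p6},{p2,p4,p6}} V2={{p1},{p2},{p3},{p5},{p1,p3},{p1,p4},{p1,p6},{p2,p3},{p2,p4},{p2,p6},{p3,p6},{p1,p3,p6},{p2,p4,p6}} V3={{p6},{p1,p6},{p2,p6},{p3,p6},{p4,p6},{p1,p3,p6},{p2,p4,p6}}
  V12={{p1,p4},{p2,p4},{p2,p4,p6}} V13={{p4,p6},{p2,p4,p6}} V23={{p1,p6},{p2,p6},{p3,p6},{p1,p3,p6},{p2,p4,p6}}
  V123={{p2,p4,p6}}
components per intersection:
  V1: {{p4},{p1,p4},{p2,p4},{p4,p6},{p2,p4,p6}} {{p7}}
  V2: {{p1},{p2},{p3},{p1,p3},{p1,p4},{p1,p6},{p2,p3},{p2,p4},{p2,p6},{p3,p6},{p1,p3,p6},{p2,p4,p6}} {{p5}}
  V3: {{p6},{p1,p6},{p2,p6},{p3,p6},{p4,p6},{p1,p3,p6},{p2,p4,p6}}
  V12: {{p1,p4}} {{p2,p4},{p2,p4,p6}}
  V13: {{p4,p6},{p2,p4,p6}}
  V23: {{p1,p6},{p3,p6},{p1,p3,p6}} {{p2,p6},{p2,p4,p6}}
  V123: {{p2,p4,p6}}
C dims 5,5,1; δ0: rk 2, SNF 1^2; δ1: rk 1, SNF 1^1
Ȟ^0 = (5 − 2) − 0 = 3, so Ȟ^0 ≅ Z^3
Ȟ^1 = (5 − 1) − 2 = 2, so Ȟ^1 ≅ Z^2
Ȟ^2 = (1 − 0) − 1 = 0, so Ȟ^2 ≅ 0

Ȟ^0 = Z^3; Ȟ^1 = Z^2; Ȟ^2 = 0


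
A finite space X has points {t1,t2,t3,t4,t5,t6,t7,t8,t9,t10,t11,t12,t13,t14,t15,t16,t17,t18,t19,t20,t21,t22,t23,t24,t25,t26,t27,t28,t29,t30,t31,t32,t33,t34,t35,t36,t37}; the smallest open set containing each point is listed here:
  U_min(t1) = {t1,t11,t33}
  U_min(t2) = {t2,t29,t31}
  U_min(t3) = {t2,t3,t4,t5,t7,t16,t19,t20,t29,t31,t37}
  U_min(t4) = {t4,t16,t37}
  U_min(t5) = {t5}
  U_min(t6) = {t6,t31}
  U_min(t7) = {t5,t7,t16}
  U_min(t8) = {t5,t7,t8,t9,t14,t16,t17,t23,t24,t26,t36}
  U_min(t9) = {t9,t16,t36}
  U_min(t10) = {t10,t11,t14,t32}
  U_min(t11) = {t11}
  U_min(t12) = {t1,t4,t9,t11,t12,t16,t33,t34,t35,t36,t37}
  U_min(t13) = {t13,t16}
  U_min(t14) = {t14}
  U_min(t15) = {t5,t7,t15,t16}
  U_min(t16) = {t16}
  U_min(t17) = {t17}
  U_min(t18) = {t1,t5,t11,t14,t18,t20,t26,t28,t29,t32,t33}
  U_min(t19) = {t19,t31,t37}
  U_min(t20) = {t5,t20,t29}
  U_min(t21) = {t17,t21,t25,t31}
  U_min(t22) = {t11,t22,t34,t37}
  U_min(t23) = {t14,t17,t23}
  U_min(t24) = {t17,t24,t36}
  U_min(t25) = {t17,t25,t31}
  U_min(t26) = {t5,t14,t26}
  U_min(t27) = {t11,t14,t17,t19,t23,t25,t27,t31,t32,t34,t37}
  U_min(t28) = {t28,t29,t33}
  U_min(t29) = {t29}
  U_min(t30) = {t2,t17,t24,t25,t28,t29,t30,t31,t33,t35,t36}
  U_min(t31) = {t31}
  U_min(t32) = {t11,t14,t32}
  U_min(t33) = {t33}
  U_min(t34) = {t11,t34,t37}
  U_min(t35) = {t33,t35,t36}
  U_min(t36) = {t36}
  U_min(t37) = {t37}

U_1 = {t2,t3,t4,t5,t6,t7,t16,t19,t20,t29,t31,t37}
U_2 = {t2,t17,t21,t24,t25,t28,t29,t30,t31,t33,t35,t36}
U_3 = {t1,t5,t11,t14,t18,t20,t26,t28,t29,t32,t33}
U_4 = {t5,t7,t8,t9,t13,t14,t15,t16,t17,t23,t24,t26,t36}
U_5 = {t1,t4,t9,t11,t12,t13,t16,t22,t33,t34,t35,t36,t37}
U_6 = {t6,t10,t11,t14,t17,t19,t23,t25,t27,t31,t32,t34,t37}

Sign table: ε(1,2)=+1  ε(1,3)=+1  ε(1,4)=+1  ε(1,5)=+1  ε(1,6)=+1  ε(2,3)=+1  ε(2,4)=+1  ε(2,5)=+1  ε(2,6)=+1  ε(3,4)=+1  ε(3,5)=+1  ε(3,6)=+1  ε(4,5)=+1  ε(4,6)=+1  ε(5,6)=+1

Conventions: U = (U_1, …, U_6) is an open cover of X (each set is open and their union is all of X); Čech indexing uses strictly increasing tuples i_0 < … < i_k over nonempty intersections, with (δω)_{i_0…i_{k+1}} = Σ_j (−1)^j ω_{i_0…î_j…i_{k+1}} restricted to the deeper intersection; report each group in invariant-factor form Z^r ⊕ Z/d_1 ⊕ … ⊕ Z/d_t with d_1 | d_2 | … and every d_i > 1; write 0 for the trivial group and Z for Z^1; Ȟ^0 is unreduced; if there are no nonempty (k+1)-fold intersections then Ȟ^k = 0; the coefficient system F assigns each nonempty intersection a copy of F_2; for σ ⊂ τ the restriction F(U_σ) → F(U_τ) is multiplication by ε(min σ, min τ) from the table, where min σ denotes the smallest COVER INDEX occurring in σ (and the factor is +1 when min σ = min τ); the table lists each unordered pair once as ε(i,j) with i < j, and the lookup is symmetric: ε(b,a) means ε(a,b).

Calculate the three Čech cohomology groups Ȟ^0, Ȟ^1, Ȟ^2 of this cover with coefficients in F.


Ȟ^0 ≅ Z/2, Ȟ^1 ≅ Z/2 and Ȟ^2 ≅ Z/2

cover nerve:
  U12={t2,t29,t31} U13={t5,t20,t29} U14={t5,t7,t16} U15={t4,t16,t37} U16={t6,t19,t31,t37} U23={t28,t29,t33} U24={t17,t24,t36} U25={t33,t35,t36} U26={t17,t25,t31} U34={t5,t14,t26} U35={t1,t11,t33} U36={t11,t14,t32} U45={t9,t13,t16,t36} U46={t14,t17,t23} U56={t11,t34,t37}
  U123={t29} U126={t31} U134={t5} U145={t16} U156={t37} U235={t33} U245={t36} U246={t17} U346={t14} U356={t11}
C dims 6,15,10; δ0: rk_F2 5; δ1: rk_F2 9
Ȟ^0: (6−5)−0=1 ⇒ Z/2
Ȟ^1: (15−9)−5=1 ⇒ Z/2
Ȟ^2: (10−0)−9=1 ⇒ Z/2


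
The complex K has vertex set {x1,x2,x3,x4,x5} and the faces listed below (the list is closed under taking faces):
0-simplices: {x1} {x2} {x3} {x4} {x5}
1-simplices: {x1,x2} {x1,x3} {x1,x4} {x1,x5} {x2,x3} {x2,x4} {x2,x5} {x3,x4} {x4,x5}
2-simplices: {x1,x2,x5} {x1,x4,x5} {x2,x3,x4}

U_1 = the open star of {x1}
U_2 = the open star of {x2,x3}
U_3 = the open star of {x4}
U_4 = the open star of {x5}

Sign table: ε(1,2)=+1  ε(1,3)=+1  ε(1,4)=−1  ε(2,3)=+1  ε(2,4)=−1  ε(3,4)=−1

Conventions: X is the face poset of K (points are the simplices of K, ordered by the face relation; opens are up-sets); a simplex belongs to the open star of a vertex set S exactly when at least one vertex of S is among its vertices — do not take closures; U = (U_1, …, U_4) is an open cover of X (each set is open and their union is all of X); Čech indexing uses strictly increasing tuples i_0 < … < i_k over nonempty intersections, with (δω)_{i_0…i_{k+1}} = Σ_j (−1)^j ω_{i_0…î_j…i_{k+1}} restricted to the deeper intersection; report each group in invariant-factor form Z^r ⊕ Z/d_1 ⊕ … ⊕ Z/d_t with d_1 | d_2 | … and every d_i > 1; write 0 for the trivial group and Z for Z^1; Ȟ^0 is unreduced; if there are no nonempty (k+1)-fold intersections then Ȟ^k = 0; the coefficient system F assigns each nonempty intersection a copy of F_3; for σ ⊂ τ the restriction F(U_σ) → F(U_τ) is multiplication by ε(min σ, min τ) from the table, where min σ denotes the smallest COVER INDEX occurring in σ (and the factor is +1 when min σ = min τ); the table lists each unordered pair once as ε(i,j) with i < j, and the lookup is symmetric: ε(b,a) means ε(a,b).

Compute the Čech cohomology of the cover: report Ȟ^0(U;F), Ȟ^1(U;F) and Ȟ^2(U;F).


nonempty overlaps:
  U1={{x1},{x1,x2},{x1,x3},{x1,x4},{x1,x5},{x1,x2,x5},{x1,x4,x5}} U2={{x2},{x3},{x1,x2},{x1,x3},{x2,x3},{x2,x4},{x2,x5},{x3,x4},{x1,x2,x5},{x2,x3,x4}} U3={{x4},{x1,x4},{x2,x4},{x3,x4},{x4,x5},{x1,x4,x5},{x2,x3,x4}} U4={{x5},{x1,x5},{x2,x5},{x4,x5},{x1,x2,x5},{x1,x4,x5}}
  U12={{x1,x2},{x1,x3},{x1,x2,x5}} U13={{x1,x4},{x1,x4,x5}} U14={{x1,x5},{x1,x2,x5},{x1,x4,x5}} U23={{x2,x4},{x3,x4},{x2,x3,x4}} U24={{x2,x5},{x1,x2,x5}} U34={{x4,x5},{x1,x4,x5}}
  U124={{x1,x2,x5}} U134={{x1,x4,x5}}
C dims 4,6,2; δ0: rk_F3 3; δ1: rk_F3 2
degree 0: 4−3−0 = 1 → Ȟ^0 ≅ Z/3
degree 1: 6−2−3 = 1 → Ȟ^1 ≅ Z/3
degree 2: 2−0−2 = 0 → Ȟ^2 ≅ 0

Ȟ^0(U;F) ≅ Z/3; Ȟ^1(U;F) ≅ Z/3; Ȟ^2(U;F) ≅ 0


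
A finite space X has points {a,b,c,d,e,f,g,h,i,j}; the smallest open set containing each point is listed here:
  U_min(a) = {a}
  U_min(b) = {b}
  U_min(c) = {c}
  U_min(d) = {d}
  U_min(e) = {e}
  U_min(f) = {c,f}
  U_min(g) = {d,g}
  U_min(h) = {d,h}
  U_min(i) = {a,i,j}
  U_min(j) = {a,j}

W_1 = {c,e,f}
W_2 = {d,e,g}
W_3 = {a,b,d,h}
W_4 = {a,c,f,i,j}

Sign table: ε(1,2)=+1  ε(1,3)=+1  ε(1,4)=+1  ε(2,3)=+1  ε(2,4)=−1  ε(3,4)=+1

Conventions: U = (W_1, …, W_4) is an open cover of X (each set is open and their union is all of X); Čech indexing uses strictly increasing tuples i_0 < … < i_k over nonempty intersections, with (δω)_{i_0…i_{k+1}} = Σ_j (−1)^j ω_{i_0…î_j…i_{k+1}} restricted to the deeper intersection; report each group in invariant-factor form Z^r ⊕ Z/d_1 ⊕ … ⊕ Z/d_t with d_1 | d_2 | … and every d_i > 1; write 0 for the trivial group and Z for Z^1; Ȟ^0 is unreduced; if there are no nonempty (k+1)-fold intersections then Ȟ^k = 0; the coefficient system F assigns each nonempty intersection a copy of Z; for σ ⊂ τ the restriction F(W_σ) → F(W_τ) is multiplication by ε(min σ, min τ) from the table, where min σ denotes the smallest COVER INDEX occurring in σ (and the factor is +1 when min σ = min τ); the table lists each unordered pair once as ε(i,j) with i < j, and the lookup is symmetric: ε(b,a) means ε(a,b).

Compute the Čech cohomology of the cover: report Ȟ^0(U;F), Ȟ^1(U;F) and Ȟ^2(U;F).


cover nerve:
  W12={e} W14={c,f} W23={d} W34={a}
C dims 4,4; δ0: rk 3, SNF 1^3
Ȟ^0: (4−3)−0=1 ⇒ Z
Ȟ^1: (4−0)−3=1 ⇒ Z
Ȟ^2: (0−0)−0=0 ⇒ 0

Ȟ^0(U;F) ≅ Z; Ȟ^1(U;F) ≅ Z; Ȟ^2(U;F) ≅ 0
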